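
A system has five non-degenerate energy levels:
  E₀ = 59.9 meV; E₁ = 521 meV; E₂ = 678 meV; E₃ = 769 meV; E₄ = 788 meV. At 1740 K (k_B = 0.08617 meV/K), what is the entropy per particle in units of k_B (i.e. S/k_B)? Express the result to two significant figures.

k_BT = 0.08617 × 1740 K = 149.9 meV.
Eᵢ/kT = 0.3996, 3.476, 4.523, 5.130, 5.257.
Z = Σ e^(−Eᵢ/kT) = e^(−0.3996) + e^(−3.476) + e^(−4.523) + e^(−5.130) + e^(−5.257) = 0.6706 + 0.03093 + 0.01086 + 0.005917 + 0.005211 = 0.7235.
⟨E⟩ = Σ EᵢPᵢ = 99.94 meV.
S/k_B = ln Z + ⟨E⟩/kT = ln(0.7235) + 99.94/149.9 = -0.3237 + 0.6667 = 0.34.

0.34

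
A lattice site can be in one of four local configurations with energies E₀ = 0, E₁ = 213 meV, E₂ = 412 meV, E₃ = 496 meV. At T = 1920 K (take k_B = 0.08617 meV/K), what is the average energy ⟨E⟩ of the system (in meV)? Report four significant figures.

k_BT = 0.08617 × 1920 K = 165.446 meV.
Eᵢ/kT = 0, 1.28743, 2.49024, 2.99796.
Z = Σ e^(−Eᵢ/kT) = e^(−0) + e^(−1.28743) + e^(−2.49024) + e^(−2.99796) = 1.00000 + 0.275979 + 0.0828901 + 0.0498887 = 1.40876.
⟨E⟩ = Σ Eᵢ e^(−Eᵢ/kT) / Z = (0·1.00000 + 213·0.275979 + 412·0.0828901 + 496·0.0498887) / 1.40876 = 83.53 meV.

83.53 meV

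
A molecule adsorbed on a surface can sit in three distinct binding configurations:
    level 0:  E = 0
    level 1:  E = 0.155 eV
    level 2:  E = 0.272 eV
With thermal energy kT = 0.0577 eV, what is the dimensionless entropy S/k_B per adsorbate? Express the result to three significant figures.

0.283

Eᵢ/kT = 0, 2.6863, 4.7140.
Z = Σ e^(−Eᵢ/kT) = e^(−0) + e^(−2.6863) + e^(−4.7140) = 1.0000 + 0.068133 + 0.0089688 = 1.0771.
⟨E⟩ = Σ EᵢPᵢ = 0.012070 eV.
S/k_B = ln Z + ⟨E⟩/kT = ln(1.0771) + 0.012070/0.0577 = 0.074272 + 0.20919 = 0.283.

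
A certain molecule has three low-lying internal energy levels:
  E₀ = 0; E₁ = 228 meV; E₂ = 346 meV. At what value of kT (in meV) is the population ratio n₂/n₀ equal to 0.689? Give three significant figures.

929 meV

n₂/n₀ = exp[−(E₂−E₀)/kT] = 0.689.
⇒ (E₂−E₀)/kT = ln(1/0.689) = ln(1.4514) = 0.37253.
kT = 346 meV / 0.37253 = 929 meV.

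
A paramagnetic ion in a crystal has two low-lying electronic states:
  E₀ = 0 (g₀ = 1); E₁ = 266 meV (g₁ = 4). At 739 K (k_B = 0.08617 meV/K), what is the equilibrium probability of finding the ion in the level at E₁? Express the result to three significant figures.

k_BT = 0.08617 × 739 K = 63.680 meV.
Eᵢ/kT = 0, 4.1771.
Z = Σ gᵢe^(−Eᵢ/kT) = 1·e^(−0) + 4·e^(−4.1771) = 1.0000 + 0.061372 = 1.0614.
P₁ = g₁ e^(−E₁/kT) / Z = 0.061372/1.0614 = 0.0578.

0.0578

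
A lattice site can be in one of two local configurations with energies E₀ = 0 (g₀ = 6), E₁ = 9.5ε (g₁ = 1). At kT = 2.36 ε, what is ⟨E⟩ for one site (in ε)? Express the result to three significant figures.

Eᵢ/kT = 0, 4.0254.
Z = Σ gᵢe^(−Eᵢ/kT) = 6·e^(−0) + 1·e^(−4.0254) = 6.0000 + 0.017856 = 6.0179.
⟨E⟩ = Σ Eᵢ gᵢe^(−Eᵢ/kT) / Z = (0·6.0000 + 9.5·0.017856) / 6.0179 = 0.0282 ε.

0.0282 ε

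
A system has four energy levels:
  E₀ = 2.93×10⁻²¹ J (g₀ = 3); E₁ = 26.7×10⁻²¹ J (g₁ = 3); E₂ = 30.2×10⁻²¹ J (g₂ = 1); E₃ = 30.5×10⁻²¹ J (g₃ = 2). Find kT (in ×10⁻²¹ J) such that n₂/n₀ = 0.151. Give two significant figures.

n₂/n₀ = (g₂/g₀) exp[−(E₂−E₀)/kT] = 0.151.
⇒ (E₂−E₀)/kT = ln((1/3)/0.151) = ln(2.208) = 0.7921.
kT = 27.27 ×10⁻²¹ J / 0.7921 = 34 ×10⁻²¹ J.

34 ×10⁻²¹ J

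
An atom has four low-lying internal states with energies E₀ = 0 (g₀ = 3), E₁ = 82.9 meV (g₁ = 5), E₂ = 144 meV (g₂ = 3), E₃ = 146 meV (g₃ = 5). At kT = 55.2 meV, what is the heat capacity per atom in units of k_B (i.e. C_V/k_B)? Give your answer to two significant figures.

Eᵢ/kT = 0, 1.502, 2.609, 2.645.
Z = Σ gᵢe^(−Eᵢ/kT) = 3·e^(−0) + 5·e^(−1.502) + 3·e^(−2.609) + 5·e^(−2.645) = 3.000 + 1.113 + 0.2208 + 0.3550 = 4.689.
⟨E⟩ = 37.51 meV, ⟨E²⟩ = 4222 meV².
C_V/k_B = (⟨E²⟩ − ⟨E⟩²)/(kT)² = (4222 − 1407)/3047 = 0.92.

0.92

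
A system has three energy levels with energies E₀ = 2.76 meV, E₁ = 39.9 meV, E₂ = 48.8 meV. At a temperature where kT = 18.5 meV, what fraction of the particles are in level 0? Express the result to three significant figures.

0.821

Eᵢ/kT = 0.14919, 2.1568, 2.6378.
Z = Σ e^(−Eᵢ/kT) = e^(−0.14919) + e^(−2.1568) + e^(−2.6378) = 0.86141 + 0.11569 + 0.071518 = 1.0486.
P₀ = e^(−E₀/kT) / Z = 0.86141/1.0486 = 0.821.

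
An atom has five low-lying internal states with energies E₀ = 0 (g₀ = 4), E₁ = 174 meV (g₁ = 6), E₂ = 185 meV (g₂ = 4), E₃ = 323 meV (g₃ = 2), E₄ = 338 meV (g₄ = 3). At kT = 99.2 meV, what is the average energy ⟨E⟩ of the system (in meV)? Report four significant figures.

60.64 meV

Eᵢ/kT = 0, 1.75403, 1.86492, 3.25605, 3.40726.
Z = Σ gᵢe^(−Eᵢ/kT) = 4·e^(−0) + 6·e^(−1.75403) + 4·e^(−1.86492) + 2·e^(−3.25605) + 3·e^(−3.40726) = 4.00000 + 1.03845 + 0.619634 + 0.0770807 + 0.0993956 = 5.83456.
⟨E⟩ = Σ Eᵢ gᵢe^(−Eᵢ/kT) / Z = (0·4.00000 + 174·1.03845 + 185·0.619634 + 323·0.0770807 + 338·0.0993956) / 5.83456 = 60.64 meV.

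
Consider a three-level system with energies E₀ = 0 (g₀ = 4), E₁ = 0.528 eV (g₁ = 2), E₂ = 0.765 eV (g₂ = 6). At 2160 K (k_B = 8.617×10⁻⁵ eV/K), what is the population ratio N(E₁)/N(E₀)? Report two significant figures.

0.029

k_BT = 8.617×10⁻⁵ × 2160 K = 0.1861 eV.
n₁/n₀ = (g₁/g₀) exp[−(E₁−E₀)/kT] = (2/4) × exp(−(0.528 eV)/(0.1861 eV)) = (2/4) × exp(-2.837) = 0.029.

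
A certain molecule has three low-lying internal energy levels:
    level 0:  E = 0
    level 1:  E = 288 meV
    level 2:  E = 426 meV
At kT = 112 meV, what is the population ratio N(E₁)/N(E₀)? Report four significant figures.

n₁/n₀ = exp[−(E₁−E₀)/kT] = exp(−(288 meV)/(112 meV)) = exp(-2.57143) = 0.07643.

0.07643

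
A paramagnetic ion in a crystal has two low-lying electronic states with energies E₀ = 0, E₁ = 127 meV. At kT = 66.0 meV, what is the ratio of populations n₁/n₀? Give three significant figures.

0.146

n₁/n₀ = exp[−(E₁−E₀)/kT] = exp(−(127 meV)/(66.0 meV)) = exp(-1.9242) = 0.146.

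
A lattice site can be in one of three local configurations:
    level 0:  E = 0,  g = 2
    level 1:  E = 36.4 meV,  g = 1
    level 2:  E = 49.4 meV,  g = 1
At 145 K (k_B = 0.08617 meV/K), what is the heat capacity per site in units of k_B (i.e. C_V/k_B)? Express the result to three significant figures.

k_BT = 0.08617 × 145 K = 12.495 meV.
Eᵢ/kT = 0, 2.9132, 3.9536.
Z = Σ gᵢe^(−Eᵢ/kT) = 2·e^(−0) + 1·e^(−2.9132) + 1·e^(−3.9536) = 2.0000 + 0.054302 + 0.019186 = 2.0735.
⟨E⟩ = 1.4104 meV, ⟨E²⟩ = 57.279 meV².
C_V/k_B = (⟨E²⟩ − ⟨E⟩²)/(kT)² = (57.279 − 1.9892)/156.13 = 0.354.

0.354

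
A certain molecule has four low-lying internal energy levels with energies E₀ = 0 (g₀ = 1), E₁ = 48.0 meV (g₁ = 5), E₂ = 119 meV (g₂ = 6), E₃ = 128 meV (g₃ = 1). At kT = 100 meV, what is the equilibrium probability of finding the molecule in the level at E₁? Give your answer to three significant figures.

0.499

Eᵢ/kT = 0, 0.48000, 1.1900, 1.2800.
Z = Σ gᵢe^(−Eᵢ/kT) = 1·e^(−0) + 5·e^(−0.48000) + 6·e^(−1.1900) + 1·e^(−1.2800) = 1.0000 + 3.0939 + 1.8253 + 0.27804 = 6.1972.
P₁ = g₁ e^(−E₁/kT) / Z = 3.0939/6.1972 = 0.499.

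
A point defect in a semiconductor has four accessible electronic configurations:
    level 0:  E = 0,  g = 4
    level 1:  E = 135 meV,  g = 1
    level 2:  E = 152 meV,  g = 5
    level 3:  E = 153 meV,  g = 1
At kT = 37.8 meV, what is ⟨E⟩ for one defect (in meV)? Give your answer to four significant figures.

4.860 meV

Eᵢ/kT = 0, 3.57143, 4.02116, 4.04762.
Z = Σ gᵢe^(−Eᵢ/kT) = 4·e^(−0) + 1·e^(−3.57143) + 5·e^(−4.02116) + 1·e^(−4.04762) = 4.00000 + 0.0281156 + 0.0896608 + 0.0174639 = 4.13524.
⟨E⟩ = Σ Eᵢ gᵢe^(−Eᵢ/kT) / Z = (0·4.00000 + 135·0.0281156 + 152·0.0896608 + 153·0.0174639) / 4.13524 = 4.860 meV.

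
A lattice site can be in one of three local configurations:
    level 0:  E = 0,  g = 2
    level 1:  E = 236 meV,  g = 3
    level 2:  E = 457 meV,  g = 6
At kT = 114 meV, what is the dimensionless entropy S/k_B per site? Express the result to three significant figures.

Eᵢ/kT = 0, 2.0702, 4.0088.
Z = Σ gᵢe^(−Eᵢ/kT) = 2·e^(−0) + 3·e^(−2.0702) + 6·e^(−4.0088) = 2.0000 + 0.37848 + 0.10893 = 2.4874.
⟨E⟩ = Σ EᵢPᵢ = 55.923 meV.
S/k_B = ln Z + ⟨E⟩/kT = ln(2.4874) + 55.923/114 = 0.91124 + 0.49055 = 1.40.

1.40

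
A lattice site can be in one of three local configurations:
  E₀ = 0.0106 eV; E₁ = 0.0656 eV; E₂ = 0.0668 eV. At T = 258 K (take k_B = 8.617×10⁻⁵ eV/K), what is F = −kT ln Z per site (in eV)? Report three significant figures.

0.00722 eV

k_BT = 8.617×10⁻⁵ × 258 K = 0.022232 eV.
Eᵢ/kT = 0.47679, 2.9507, 3.0047.
Z = Σ e^(−Eᵢ/kT) = e^(−0.47679) + e^(−2.9507) + e^(−3.0047) = 0.62077 + 0.052303 + 0.049554 = 0.72263.
F = −kT ln Z = −0.022232 × ln(0.72263) = −0.022232 × -0.32486 = 0.00722 eV.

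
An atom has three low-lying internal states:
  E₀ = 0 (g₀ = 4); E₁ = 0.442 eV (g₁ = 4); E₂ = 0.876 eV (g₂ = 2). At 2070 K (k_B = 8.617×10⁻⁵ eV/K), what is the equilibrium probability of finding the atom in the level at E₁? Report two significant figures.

k_BT = 8.617×10⁻⁵ × 2070 K = 0.1784 eV.
Eᵢ/kT = 0, 2.478, 4.910.
Z = Σ gᵢe^(−Eᵢ/kT) = 4·e^(−0) + 4·e^(−2.478) + 2·e^(−4.910) = 4.000 + 0.3356 + 0.01474 = 4.350.
P₁ = g₁ e^(−E₁/kT) / Z = 0.3356/4.350 = 0.077.

0.077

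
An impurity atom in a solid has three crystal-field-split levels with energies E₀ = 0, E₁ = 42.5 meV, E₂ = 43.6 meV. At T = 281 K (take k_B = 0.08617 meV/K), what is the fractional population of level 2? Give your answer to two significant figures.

k_BT = 0.08617 × 281 K = 24.21 meV.
Eᵢ/kT = 0, 1.755, 1.801.
Z = Σ e^(−Eᵢ/kT) = e^(−0) + e^(−1.755) + e^(−1.801) = 1.000 + 0.1729 + 0.1651 = 1.338.
P₂ = e^(−E₂/kT) / Z = 0.1651/1.338 = 0.12.

0.12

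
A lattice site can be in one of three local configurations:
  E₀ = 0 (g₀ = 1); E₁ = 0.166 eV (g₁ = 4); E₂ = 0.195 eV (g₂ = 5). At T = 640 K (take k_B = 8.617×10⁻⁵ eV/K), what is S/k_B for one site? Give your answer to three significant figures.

k_BT = 8.617×10⁻⁵ × 640 K = 0.055149 eV.
Eᵢ/kT = 0, 3.0100, 3.5359.
Z = Σ gᵢe^(−Eᵢ/kT) = 1·e^(−0) + 4·e^(−3.0100) + 5·e^(−3.5359) = 1.0000 + 0.19717 + 0.14566 = 1.3428.
⟨E⟩ = Σ EᵢPᵢ = 0.045527 eV.
S/k_B = ln Z + ⟨E⟩/kT = ln(1.3428) + 0.045527/0.055149 = 0.29476 + 0.82553 = 1.12.

1.12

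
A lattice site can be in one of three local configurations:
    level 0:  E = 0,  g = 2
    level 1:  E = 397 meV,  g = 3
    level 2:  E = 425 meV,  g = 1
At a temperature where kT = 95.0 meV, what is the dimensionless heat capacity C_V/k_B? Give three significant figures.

0.487

Eᵢ/kT = 0, 4.1789, 4.4737.
Z = Σ gᵢe^(−Eᵢ/kT) = 2·e^(−0) + 3·e^(−4.1789) + 1·e^(−4.4737) = 2.0000 + 0.045946 + 0.011405 = 2.0574.
⟨E⟩ = 11.222 meV, ⟨E²⟩ = 4521.0 meV².
C_V/k_B = (⟨E²⟩ − ⟨E⟩²)/(kT)² = (4521.0 − 125.93)/9025.0 = 0.487.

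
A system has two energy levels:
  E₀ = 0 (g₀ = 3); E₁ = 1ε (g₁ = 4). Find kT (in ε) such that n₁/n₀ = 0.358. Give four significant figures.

0.7605 ε

n₁/n₀ = (g₁/g₀) exp[−(E₁−E₀)/kT] = 0.358.
⇒ (E₁−E₀)/kT = ln((4/3)/0.358) = ln(3.72439) = 1.31490.
kT = 1ε / 1.31490 = 0.7605 ε.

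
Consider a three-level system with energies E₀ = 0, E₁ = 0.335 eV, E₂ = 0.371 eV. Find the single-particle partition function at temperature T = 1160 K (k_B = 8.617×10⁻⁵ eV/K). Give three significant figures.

k_BT = 8.617×10⁻⁵ × 1160 K = 0.099957 eV.
Eᵢ/kT = 0, 3.3514, 3.7116.
Z = Σ e^(−Eᵢ/kT) = e^(−0) + e^(−3.3514) + e^(−3.7116) = 1.0000 + 0.035035 + 0.024438 = 1.0595.

Z = 1.06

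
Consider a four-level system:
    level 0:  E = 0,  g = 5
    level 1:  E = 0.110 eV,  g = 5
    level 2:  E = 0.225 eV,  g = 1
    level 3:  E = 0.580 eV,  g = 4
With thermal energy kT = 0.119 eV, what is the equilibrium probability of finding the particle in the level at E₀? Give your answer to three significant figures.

Eᵢ/kT = 0, 0.92437, 1.8908, 4.8739.
Z = Σ gᵢe^(−Eᵢ/kT) = 5·e^(−0) + 5·e^(−0.92437) + 1·e^(−1.8908) + 4·e^(−4.8739) = 5.0000 + 1.9839 + 0.15095 + 0.030574 = 7.1654.
P₀ = g₀ e^(−E₀/kT) / Z = 5.0000/7.1654 = 0.698.

0.698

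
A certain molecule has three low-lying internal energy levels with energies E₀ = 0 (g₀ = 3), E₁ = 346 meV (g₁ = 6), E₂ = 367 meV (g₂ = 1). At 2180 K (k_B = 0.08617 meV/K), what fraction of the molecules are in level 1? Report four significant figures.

k_BT = 0.08617 × 2180 K = 187.851 meV.
Eᵢ/kT = 0, 1.84189, 1.95368.
Z = Σ gᵢe^(−Eᵢ/kT) = 3·e^(−0) + 6·e^(−1.84189) + 1·e^(−1.95368) = 3.00000 + 0.951105 + 0.141751 = 4.09286.
P₁ = g₁ e^(−E₁/kT) / Z = 0.951105/4.09286 = 0.2324.

0.2324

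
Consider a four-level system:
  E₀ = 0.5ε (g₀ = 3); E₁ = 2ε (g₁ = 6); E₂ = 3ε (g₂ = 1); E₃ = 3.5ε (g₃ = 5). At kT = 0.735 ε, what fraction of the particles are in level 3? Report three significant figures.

Eᵢ/kT = 0.68027, 2.7211, 4.0816, 4.7619.
Z = Σ gᵢe^(−Eᵢ/kT) = 3·e^(−0.68027) + 6·e^(−2.7211) + 1·e^(−4.0816) + 5·e^(−4.7619) = 1.5194 + 0.39481 + 0.016880 + 0.042747 = 1.9738.
P₃ = g₃ e^(−E₃/kT) / Z = 0.042747/1.9738 = 0.0217.

0.0217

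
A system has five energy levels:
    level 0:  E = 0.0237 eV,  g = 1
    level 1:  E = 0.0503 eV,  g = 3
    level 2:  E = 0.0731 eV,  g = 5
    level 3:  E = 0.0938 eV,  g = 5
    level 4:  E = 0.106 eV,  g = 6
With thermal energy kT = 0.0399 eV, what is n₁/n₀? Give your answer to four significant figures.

n₁/n₀ = (g₁/g₀) exp[−(E₁−E₀)/kT] = (3/1) × exp(−(0.0266 eV)/(0.0399 eV)) = (3/1) × exp(-0.666667) = 1.540.

1.540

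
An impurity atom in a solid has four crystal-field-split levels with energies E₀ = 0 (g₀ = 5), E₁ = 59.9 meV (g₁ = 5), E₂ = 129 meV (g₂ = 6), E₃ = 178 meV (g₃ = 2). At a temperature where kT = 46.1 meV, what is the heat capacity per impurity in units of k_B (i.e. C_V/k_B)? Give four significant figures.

Eᵢ/kT = 0, 1.29935, 2.79826, 3.86117.
Z = Σ gᵢe^(−Eᵢ/kT) = 5·e^(−0) + 5·e^(−1.29935) + 6·e^(−2.79826) + 2·e^(−3.86117) = 5.00000 + 1.36354 + 0.365496 + 0.0420867 = 6.77112.
⟨E⟩ = 20.1320 meV, ⟨E²⟩ = 1817.73 meV².
C_V/k_B = (⟨E²⟩ − ⟨E⟩²)/(kT)² = (1817.73 − 405.297)/2125.21 = 0.6646.

0.6646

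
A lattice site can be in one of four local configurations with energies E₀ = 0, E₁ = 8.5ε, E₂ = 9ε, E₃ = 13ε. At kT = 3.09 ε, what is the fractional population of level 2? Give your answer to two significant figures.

Eᵢ/kT = 0, 2.751, 2.913, 4.207.
Z = Σ e^(−Eᵢ/kT) = e^(−0) + e^(−2.751) + e^(−2.913) + e^(−4.207) = 1.000 + 0.06386 + 0.05431 + 0.01489 = 1.133.
P₂ = e^(−E₂/kT) / Z = 0.05431/1.133 = 0.048.

0.048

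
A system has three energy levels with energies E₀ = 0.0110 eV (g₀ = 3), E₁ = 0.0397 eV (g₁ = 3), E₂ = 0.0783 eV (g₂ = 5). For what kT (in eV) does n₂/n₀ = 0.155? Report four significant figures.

0.02833 eV

n₂/n₀ = (g₂/g₀) exp[−(E₂−E₀)/kT] = 0.155.
⇒ (E₂−E₀)/kT = ln((5/3)/0.155) = ln(10.7527) = 2.37516.
kT = 0.0673 eV / 2.37516 = 0.02833 eV.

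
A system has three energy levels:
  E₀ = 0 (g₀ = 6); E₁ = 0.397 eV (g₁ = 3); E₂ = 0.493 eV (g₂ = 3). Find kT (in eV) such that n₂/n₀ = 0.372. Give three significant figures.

1.67 eV

n₂/n₀ = (g₂/g₀) exp[−(E₂−E₀)/kT] = 0.372.
⇒ (E₂−E₀)/kT = ln((3/6)/0.372) = ln(1.3441) = 0.29572.
kT = 0.493 eV / 0.29572 = 1.67 eV.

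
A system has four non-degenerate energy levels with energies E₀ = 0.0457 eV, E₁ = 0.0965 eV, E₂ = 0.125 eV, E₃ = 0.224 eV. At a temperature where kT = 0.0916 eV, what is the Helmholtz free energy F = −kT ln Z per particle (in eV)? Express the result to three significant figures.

Eᵢ/kT = 0.49891, 1.0535, 1.3646, 2.4454.
Z = Σ e^(−Eᵢ/kT) = e^(−0.49891) + e^(−1.0535) + e^(−1.3646) + e^(−2.4454) = 0.60719 + 0.34872 + 0.25548 + 0.086691 = 1.2981.
F = −kT ln Z = −0.0916 × ln(1.2981) = −0.0916 × 0.26090 = -0.0239 eV.

-0.0239 eV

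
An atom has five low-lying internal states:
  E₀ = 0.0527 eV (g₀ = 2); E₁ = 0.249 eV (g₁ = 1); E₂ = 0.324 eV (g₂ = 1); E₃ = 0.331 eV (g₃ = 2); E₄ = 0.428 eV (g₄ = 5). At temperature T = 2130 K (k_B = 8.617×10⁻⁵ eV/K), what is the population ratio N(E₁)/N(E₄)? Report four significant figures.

k_BT = 8.617×10⁻⁵ × 2130 K = 0.183542 eV.
n₁/n₄ = (g₁/g₄) exp[−(E₁−E₄)/kT] = (1/5) × exp(−(-0.179 eV)/(0.183542 eV)) = (1/5) × exp(0.975254) = 0.5304.

0.5304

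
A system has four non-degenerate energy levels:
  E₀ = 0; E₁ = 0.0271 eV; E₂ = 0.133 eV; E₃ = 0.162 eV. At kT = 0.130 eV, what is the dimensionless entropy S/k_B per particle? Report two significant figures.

Eᵢ/kT = 0, 0.2085, 1.023, 1.246.
Z = Σ e^(−Eᵢ/kT) = e^(−0) + e^(−0.2085) + e^(−1.023) + e^(−1.246) = 1.000 + 0.8118 + 0.3595 + 0.2877 = 2.459.
⟨E⟩ = Σ EᵢPᵢ = 0.04734 eV.
S/k_B = ln Z + ⟨E⟩/kT = ln(2.459) + 0.04734/0.130 = 0.8998 + 0.3642 = 1.3.

1.3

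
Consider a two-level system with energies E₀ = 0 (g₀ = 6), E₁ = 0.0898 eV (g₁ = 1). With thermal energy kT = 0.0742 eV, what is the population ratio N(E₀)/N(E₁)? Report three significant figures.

20.1

n₀/n₁ = (g₀/g₁) exp[−(E₀−E₁)/kT] = (6/1) × exp(−(-0.0898 eV)/(0.0742 eV)) = (6/1) × exp(1.2102) = 20.1.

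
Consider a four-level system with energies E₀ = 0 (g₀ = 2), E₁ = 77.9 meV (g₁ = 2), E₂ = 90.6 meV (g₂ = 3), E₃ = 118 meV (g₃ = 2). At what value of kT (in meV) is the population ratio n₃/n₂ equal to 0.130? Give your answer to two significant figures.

17 meV

n₃/n₂ = (g₃/g₂) exp[−(E₃−E₂)/kT] = 0.130.
⇒ (E₃−E₂)/kT = ln((2/3)/0.130) = ln(5.128) = 1.635.
kT = 27.4 meV / 1.635 = 17 meV.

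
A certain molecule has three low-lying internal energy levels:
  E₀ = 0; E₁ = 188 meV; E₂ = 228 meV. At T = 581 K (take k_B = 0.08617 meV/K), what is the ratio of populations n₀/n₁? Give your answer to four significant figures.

k_BT = 0.08617 × 581 K = 50.0648 meV.
n₀/n₁ = exp[−(E₀−E₁)/kT] = exp(−(-188 meV)/(50.0648 meV)) = exp(3.75513) = 42.74.

42.74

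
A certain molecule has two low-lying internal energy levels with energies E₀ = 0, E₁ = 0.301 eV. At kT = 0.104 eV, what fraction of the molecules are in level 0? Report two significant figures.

0.95

Eᵢ/kT = 0, 2.894.
Z = Σ e^(−Eᵢ/kT) = e^(−0) + e^(−2.894) = 1.000 + 0.05535 = 1.055.
P₀ = e^(−E₀/kT) / Z = 1.000/1.055 = 0.95.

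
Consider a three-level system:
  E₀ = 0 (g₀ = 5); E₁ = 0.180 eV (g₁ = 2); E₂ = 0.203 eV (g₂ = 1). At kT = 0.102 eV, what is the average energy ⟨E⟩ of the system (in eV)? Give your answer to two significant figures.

0.016 eV

Eᵢ/kT = 0, 1.765, 1.990.
Z = Σ gᵢe^(−Eᵢ/kT) = 5·e^(−0) + 2·e^(−1.765) + 1·e^(−1.990) = 5.000 + 0.3424 + 0.1367 = 5.479.
⟨E⟩ = Σ Eᵢ gᵢe^(−Eᵢ/kT) / Z = (0·5.000 + 0.180·0.3424 + 0.203·0.1367) / 5.479 = 0.016 eV.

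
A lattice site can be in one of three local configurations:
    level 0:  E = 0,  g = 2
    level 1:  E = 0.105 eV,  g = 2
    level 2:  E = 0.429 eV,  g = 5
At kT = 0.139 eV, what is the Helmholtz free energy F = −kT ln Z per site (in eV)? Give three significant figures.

Eᵢ/kT = 0, 0.75540, 3.0863.
Z = Σ gᵢe^(−Eᵢ/kT) = 2·e^(−0) + 2·e^(−0.75540) + 5·e^(−3.0863) = 2.0000 + 0.93965 + 0.22835 = 3.1680.
F = −kT ln Z = −0.139 × ln(3.1680) = −0.139 × 1.1531 = -0.160 eV.

-0.160 eV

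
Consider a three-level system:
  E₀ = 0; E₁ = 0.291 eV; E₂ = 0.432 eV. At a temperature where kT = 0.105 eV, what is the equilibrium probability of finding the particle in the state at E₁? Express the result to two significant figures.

Eᵢ/kT = 0, 2.771, 4.114.
Z = Σ e^(−Eᵢ/kT) = e^(−0) + e^(−2.771) + e^(−4.114) = 1.000 + 0.06260 + 0.01634 = 1.079.
P₁ = e^(−E₁/kT) / Z = 0.06260/1.079 = 0.058.

0.058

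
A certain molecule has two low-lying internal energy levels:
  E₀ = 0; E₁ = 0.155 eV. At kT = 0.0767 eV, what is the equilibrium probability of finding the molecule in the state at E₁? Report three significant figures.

Eᵢ/kT = 0, 2.0209.
Z = Σ e^(−Eᵢ/kT) = e^(−0) + e^(−2.0209) = 1.0000 + 0.13254 = 1.1325.
P₁ = e^(−E₁/kT) / Z = 0.13254/1.1325 = 0.117.

0.117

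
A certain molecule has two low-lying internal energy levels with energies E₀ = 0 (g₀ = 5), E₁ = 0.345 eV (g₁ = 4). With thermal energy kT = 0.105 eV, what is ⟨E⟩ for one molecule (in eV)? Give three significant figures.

Eᵢ/kT = 0, 3.2857.
Z = Σ gᵢe^(−Eᵢ/kT) = 5·e^(−0) + 4·e^(−3.2857) = 5.0000 + 0.14966 = 5.1497.
⟨E⟩ = Σ Eᵢ gᵢe^(−Eᵢ/kT) / Z = (0·5.0000 + 0.345·0.14966) / 5.1497 = 0.0100 eV.

0.0100 eV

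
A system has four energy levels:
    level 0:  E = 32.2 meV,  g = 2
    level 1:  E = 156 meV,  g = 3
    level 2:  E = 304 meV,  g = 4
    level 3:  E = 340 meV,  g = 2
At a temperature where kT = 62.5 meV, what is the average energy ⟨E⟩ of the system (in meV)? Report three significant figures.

60.3 meV

Eᵢ/kT = 0.51520, 2.4960, 4.8640, 5.4400.
Z = Σ gᵢe^(−Eᵢ/kT) = 2·e^(−0.51520) + 3·e^(−2.4960) + 4·e^(−4.8640) + 2·e^(−5.4400) = 1.1948 + 0.24724 + 0.030878 + 0.0086790 = 1.4816.
⟨E⟩ = Σ Eᵢ gᵢe^(−Eᵢ/kT) / Z = (32.2·1.1948 + 156·0.24724 + 304·0.030878 + 340·0.0086790) / 1.4816 = 60.3 meV.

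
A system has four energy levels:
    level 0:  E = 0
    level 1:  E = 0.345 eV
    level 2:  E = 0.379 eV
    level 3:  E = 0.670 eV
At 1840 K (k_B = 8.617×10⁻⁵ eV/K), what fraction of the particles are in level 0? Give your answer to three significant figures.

k_BT = 8.617×10⁻⁵ × 1840 K = 0.15855 eV.
Eᵢ/kT = 0, 2.1760, 2.3904, 4.2258.
Z = Σ e^(−Eᵢ/kT) = e^(−0) + e^(−2.1760) + e^(−2.3904) + e^(−4.2258) = 1.0000 + 0.11349 + 0.091593 + 0.014614 = 1.2197.
P₀ = e^(−E₀/kT) / Z = 1.0000/1.2197 = 0.820.

0.820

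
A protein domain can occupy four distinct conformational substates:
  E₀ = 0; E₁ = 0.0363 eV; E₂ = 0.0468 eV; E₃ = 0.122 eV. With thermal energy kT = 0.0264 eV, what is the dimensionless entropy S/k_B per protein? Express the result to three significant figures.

Eᵢ/kT = 0, 1.3750, 1.7727, 4.6212.
Z = Σ e^(−Eᵢ/kT) = e^(−0) + e^(−1.3750) + e^(−1.7727) + e^(−4.6212) = 1.0000 + 0.25284 + 0.16987 + 0.0098410 = 1.4326.
⟨E⟩ = Σ EᵢPᵢ = 0.012794 eV.
S/k_B = ln Z + ⟨E⟩/kT = ln(1.4326) + 0.012794/0.0264 = 0.35949 + 0.48462 = 0.844.

0.844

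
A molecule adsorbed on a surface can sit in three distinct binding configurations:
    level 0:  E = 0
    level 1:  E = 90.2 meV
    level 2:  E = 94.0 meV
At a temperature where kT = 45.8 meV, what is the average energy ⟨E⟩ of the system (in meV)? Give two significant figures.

Eᵢ/kT = 0, 1.969, 2.052.
Z = Σ e^(−Eᵢ/kT) = e^(−0) + e^(−1.969) + e^(−2.052) = 1.000 + 0.1396 + 0.1285 = 1.268.
⟨E⟩ = Σ Eᵢ e^(−Eᵢ/kT) / Z = (0·1.000 + 90.2·0.1396 + 94.0·0.1285) / 1.268 = 19 meV.

19 meV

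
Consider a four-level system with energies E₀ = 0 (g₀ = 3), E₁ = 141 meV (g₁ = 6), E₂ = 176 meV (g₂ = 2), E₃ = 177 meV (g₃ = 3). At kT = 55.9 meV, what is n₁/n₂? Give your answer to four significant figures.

n₁/n₂ = (g₁/g₂) exp[−(E₁−E₂)/kT] = (6/2) × exp(−(-35 meV)/(55.9 meV)) = (6/2) × exp(0.626118) = 5.611.

5.611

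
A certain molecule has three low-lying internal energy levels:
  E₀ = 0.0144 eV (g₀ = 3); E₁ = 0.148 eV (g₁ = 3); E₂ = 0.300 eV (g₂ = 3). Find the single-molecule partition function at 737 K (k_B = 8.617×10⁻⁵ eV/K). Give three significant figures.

k_BT = 8.617×10⁻⁵ × 737 K = 0.063507 eV.
Eᵢ/kT = 0.22675, 2.3305, 4.7239.
Z = Σ gᵢe^(−Eᵢ/kT) = 3·e^(−0.22675) + 3·e^(−2.3305) + 3·e^(−4.7239) = 2.3914 + 0.29174 + 0.026641 = 2.7098.

Z = 2.71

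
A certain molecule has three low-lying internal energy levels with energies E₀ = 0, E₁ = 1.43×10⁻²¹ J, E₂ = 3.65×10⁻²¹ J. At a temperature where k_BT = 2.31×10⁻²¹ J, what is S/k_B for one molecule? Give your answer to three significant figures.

Eᵢ/kT = 0, 0.61905, 1.5801.
Z = Σ e^(−Eᵢ/kT) = e^(−0) + e^(−0.61905) + e^(−1.5801) = 1.0000 + 0.53846 + 0.20595 = 1.7444.
⟨E⟩ = Σ EᵢPᵢ = 0.87234 ×10⁻²¹ J.
S/k_B = ln Z + ⟨E⟩/kT = ln(1.7444) + 0.87234/2.31 = 0.55641 + 0.37764 = 0.934.

0.934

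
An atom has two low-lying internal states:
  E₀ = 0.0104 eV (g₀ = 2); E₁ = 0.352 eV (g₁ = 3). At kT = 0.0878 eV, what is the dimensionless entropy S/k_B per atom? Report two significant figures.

0.84

Eᵢ/kT = 0.1185, 4.009.
Z = Σ gᵢe^(−Eᵢ/kT) = 2·e^(−0.1185) + 3·e^(−4.009) = 1.777 + 0.05445 = 1.831.
⟨E⟩ = Σ EᵢPᵢ = 0.02056 eV.
S/k_B = ln Z + ⟨E⟩/kT = ln(1.831) + 0.02056/0.0878 = 0.6049 + 0.2342 = 0.84.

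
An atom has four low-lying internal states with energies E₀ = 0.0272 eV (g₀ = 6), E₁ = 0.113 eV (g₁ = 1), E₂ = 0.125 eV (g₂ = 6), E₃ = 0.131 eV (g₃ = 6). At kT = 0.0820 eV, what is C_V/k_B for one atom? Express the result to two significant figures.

0.35

Eᵢ/kT = 0.3317, 1.378, 1.524, 1.598.
Z = Σ gᵢe^(−Eᵢ/kT) = 6·e^(−0.3317) + 1·e^(−1.378) + 6·e^(−1.524) + 6·e^(−1.598) = 4.306 + 0.2521 + 1.307 + 1.214 = 7.079.
⟨E⟩ = 0.06611 eV, ⟨E²⟩ = 0.006733 eV².
C_V/k_B = (⟨E²⟩ − ⟨E⟩²)/(kT)² = (0.006733 − 0.004371)/0.006724 = 0.35.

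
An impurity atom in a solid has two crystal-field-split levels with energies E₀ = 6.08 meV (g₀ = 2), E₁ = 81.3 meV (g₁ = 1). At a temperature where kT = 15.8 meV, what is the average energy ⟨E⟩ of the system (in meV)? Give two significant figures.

Eᵢ/kT = 0.3848, 5.146.
Z = Σ gᵢe^(−Eᵢ/kT) = 2·e^(−0.3848) + 1·e^(−5.146) = 1.361 + 0.005823 = 1.367.
⟨E⟩ = Σ Eᵢ gᵢe^(−Eᵢ/kT) / Z = (6.08·1.361 + 81.3·0.005823) / 1.367 = 6.4 meV.

6.4 meV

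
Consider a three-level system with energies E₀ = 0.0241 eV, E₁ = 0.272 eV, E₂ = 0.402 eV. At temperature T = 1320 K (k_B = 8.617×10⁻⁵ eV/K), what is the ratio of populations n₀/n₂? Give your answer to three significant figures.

27.7

k_BT = 8.617×10⁻⁵ × 1320 K = 0.11374 eV.
n₀/n₂ = exp[−(E₀−E₂)/kT] = exp(−(-0.3779 eV)/(0.11374 eV)) = exp(3.3225) = 27.7.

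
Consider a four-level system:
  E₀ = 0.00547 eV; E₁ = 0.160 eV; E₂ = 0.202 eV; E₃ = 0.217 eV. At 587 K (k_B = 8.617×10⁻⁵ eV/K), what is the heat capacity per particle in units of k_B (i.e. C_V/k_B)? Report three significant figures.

k_BT = 8.617×10⁻⁵ × 587 K = 0.050582 eV.
Eᵢ/kT = 0.10814, 3.1632, 3.9935, 4.2901.
Z = Σ e^(−Eᵢ/kT) = e^(−0.10814) + e^(−3.1632) + e^(−3.9935) + e^(−4.2901) = 0.89750 + 0.042290 + 0.018435 + 0.013704 = 0.97193.
⟨E⟩ = 0.018904 eV, ⟨E²⟩ = 0.0025794 eV².
C_V/k_B = (⟨E²⟩ − ⟨E⟩²)/(kT)² = (0.0025794 − 0.00035736)/0.0025585 = 0.868.

0.868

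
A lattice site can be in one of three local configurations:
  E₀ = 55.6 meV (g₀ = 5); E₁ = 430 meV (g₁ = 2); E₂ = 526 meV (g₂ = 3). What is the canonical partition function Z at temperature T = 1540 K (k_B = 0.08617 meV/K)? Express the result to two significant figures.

Z = 3.4

k_BT = 0.08617 × 1540 K = 132.7 meV.
Eᵢ/kT = 0.4190, 3.240, 3.964.
Z = Σ gᵢe^(−Eᵢ/kT) = 5·e^(−0.4190) + 2·e^(−3.240) + 3·e^(−3.964) = 3.289 + 0.07833 + 0.05696 = 3.424.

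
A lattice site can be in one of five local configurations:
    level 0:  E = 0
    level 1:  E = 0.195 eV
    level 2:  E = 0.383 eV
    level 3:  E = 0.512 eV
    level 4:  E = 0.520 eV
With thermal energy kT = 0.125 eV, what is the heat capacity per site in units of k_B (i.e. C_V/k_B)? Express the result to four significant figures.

0.9434

Eᵢ/kT = 0, 1.56000, 3.06400, 4.09600, 4.16000.
Z = Σ e^(−Eᵢ/kT) = e^(−0) + e^(−1.56000) + e^(−3.06400) + e^(−4.09600) + e^(−4.16000) = 1.00000 + 0.210136 + 0.0467005 + 0.0166391 + 0.0156076 = 1.28908.
⟨E⟩ = 0.0585673 eV, ⟨E²⟩ = 0.0181703 eV².
C_V/k_B = (⟨E²⟩ − ⟨E⟩²)/(kT)² = (0.0181703 − 0.00343013)/0.0156250 = 0.9434.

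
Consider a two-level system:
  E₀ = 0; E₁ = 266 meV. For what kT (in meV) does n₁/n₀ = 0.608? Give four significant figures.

534.6 meV

n₁/n₀ = exp[−(E₁−E₀)/kT] = 0.608.
⇒ (E₁−E₀)/kT = ln(1/0.608) = ln(1.64474) = 0.497582.
kT = 266 meV / 0.497582 = 534.6 meV.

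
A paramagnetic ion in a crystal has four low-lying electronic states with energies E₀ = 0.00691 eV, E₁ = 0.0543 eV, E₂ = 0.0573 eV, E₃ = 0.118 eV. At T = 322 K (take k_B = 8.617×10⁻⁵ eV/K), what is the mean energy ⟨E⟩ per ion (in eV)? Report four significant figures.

k_BT = 8.617×10⁻⁵ × 322 K = 0.0277467 eV.
Eᵢ/kT = 0.249039, 1.95699, 2.06511, 4.25276.
Z = Σ e^(−Eᵢ/kT) = e^(−0.249039) + e^(−1.95699) + e^(−2.06511) + e^(−4.25276) = 0.779550 + 0.141283 + 0.126804 + 0.0142249 = 1.06186.
⟨E⟩ = Σ Eᵢ e^(−Eᵢ/kT) / Z = (0.00691·0.779550 + 0.0543·0.141283 + 0.0573·0.126804 + 0.118·0.0142249) / 1.06186 = 0.02072 eV.

0.02072 eV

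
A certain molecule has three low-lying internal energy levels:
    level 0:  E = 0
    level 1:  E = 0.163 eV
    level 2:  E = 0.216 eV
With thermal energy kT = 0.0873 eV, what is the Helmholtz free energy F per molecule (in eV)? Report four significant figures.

-0.01869 eV

Eᵢ/kT = 0, 1.86712, 2.47423.
Z = Σ e^(−Eᵢ/kT) = e^(−0) + e^(−1.86712) + e^(−2.47423) = 1.00000 + 0.154568 + 0.0842278 = 1.23880.
F = −kT ln Z = −0.0873 × ln(1.23880) = −0.0873 × 0.214143 = -0.01869 eV.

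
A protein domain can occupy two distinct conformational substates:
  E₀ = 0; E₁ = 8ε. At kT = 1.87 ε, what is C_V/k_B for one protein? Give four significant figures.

0.2469

Eᵢ/kT = 0, 4.27807.
Z = Σ e^(−Eᵢ/kT) = e^(−0) + e^(−4.27807) = 1.00000 + 0.0138694 = 1.01387.
⟨E⟩ = 0.109437 ε, ⟨E²⟩ = 0.875498 ε².
C_V/k_B = (⟨E²⟩ − ⟨E⟩²)/(kT)² = (0.875498 − 0.0119765)/3.49690 = 0.2469.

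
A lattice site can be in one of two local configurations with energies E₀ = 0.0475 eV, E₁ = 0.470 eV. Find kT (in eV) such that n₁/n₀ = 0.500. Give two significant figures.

0.61 eV

n₁/n₀ = exp[−(E₁−E₀)/kT] = 0.500.
⇒ (E₁−E₀)/kT = ln(1/0.500) = ln(2.000) = 0.6931.
kT = 0.4225 eV / 0.6931 = 0.61 eV.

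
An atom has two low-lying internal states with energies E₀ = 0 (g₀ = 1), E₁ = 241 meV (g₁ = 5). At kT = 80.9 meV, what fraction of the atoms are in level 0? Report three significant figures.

Eᵢ/kT = 0, 2.9790.
Z = Σ gᵢe^(−Eᵢ/kT) = 1·e^(−0) + 5·e^(−2.9790) = 1.0000 + 0.25422 = 1.2542.
P₀ = g₀ e^(−E₀/kT) / Z = 1.0000/1.2542 = 0.797.

0.797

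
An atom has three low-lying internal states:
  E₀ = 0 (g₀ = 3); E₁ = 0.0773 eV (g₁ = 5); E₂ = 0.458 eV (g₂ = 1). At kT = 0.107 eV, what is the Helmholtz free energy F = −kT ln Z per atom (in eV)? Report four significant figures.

Eᵢ/kT = 0, 0.722430, 4.28037.
Z = Σ gᵢe^(−Eᵢ/kT) = 3·e^(−0) + 5·e^(−0.722430) + 1·e^(−4.28037) = 3.00000 + 2.42785 + 0.0138375 = 5.44169.
F = −kT ln Z = −0.107 × ln(5.44169) = −0.107 × 1.69409 = -0.1813 eV.

-0.1813 eV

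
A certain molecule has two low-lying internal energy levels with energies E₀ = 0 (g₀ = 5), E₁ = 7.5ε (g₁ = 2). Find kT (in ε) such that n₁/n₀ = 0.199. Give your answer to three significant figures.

n₁/n₀ = (g₁/g₀) exp[−(E₁−E₀)/kT] = 0.199.
⇒ (E₁−E₀)/kT = ln((2/5)/0.199) = ln(2.0101) = 0.69818.
kT = 7.5ε / 0.69818 = 10.7 ε.

10.7 ε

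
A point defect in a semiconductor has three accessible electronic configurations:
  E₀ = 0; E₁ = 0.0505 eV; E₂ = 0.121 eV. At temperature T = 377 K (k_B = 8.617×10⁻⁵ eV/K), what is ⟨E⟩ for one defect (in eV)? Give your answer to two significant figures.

k_BT = 8.617×10⁻⁵ × 377 K = 0.03249 eV.
Eᵢ/kT = 0, 1.554, 3.724.
Z = Σ e^(−Eᵢ/kT) = e^(−0) + e^(−1.554) + e^(−3.724) = 1.000 + 0.2114 + 0.02414 = 1.236.
⟨E⟩ = Σ Eᵢ e^(−Eᵢ/kT) / Z = (0·1.000 + 0.0505·0.2114 + 0.121·0.02414) / 1.236 = 0.011 eV.

0.011 eV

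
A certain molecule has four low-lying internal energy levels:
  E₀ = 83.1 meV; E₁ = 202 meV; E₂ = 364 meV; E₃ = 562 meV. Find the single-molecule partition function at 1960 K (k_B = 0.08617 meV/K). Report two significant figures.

Z = 1.1

k_BT = 0.08617 × 1960 K = 168.9 meV.
Eᵢ/kT = 0.4920, 1.196, 2.155, 3.327.
Z = Σ e^(−Eᵢ/kT) = e^(−0.4920) + e^(−1.196) + e^(−2.155) + e^(−3.327) = 0.6114 + 0.3024 + 0.1159 + 0.03590 = 1.066.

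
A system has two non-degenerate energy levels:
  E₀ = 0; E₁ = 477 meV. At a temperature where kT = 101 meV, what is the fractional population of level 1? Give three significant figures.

0.00881

Eᵢ/kT = 0, 4.7228.
Z = Σ e^(−Eᵢ/kT) = e^(−0) + e^(−4.7228) = 1.0000 + 0.0088903 = 1.0089.
P₁ = e^(−E₁/kT) / Z = 0.0088903/1.0089 = 0.00881.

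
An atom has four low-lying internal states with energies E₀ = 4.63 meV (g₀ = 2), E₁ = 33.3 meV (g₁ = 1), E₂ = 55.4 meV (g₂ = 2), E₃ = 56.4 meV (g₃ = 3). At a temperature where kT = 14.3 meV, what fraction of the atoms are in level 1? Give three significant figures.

Eᵢ/kT = 0.32378, 2.3287, 3.8741, 3.9441.
Z = Σ gᵢe^(−Eᵢ/kT) = 2·e^(−0.32378) + 1·e^(−2.3287) + 2·e^(−3.8741) + 3·e^(−3.9441) = 1.4468 + 0.097422 + 0.041546 + 0.058106 = 1.6439.
P₁ = g₁ e^(−E₁/kT) / Z = 0.097422/1.6439 = 0.0593.

0.0593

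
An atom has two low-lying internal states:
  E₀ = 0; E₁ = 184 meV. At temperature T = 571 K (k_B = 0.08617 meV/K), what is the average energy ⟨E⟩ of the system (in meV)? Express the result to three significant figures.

4.27 meV

k_BT = 0.08617 × 571 K = 49.203 meV.
Eᵢ/kT = 0, 3.7396.
Z = Σ e^(−Eᵢ/kT) = e^(−0) + e^(−3.7396) = 1.0000 + 0.023764 = 1.0238.
⟨E⟩ = Σ Eᵢ e^(−Eᵢ/kT) / Z = (0·1.0000 + 184·0.023764) / 1.0238 = 4.27 meV.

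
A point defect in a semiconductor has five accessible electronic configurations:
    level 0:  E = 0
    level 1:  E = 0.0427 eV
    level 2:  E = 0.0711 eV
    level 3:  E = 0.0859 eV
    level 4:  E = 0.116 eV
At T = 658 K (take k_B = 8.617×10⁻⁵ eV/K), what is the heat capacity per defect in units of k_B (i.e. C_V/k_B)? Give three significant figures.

k_BT = 8.617×10⁻⁵ × 658 K = 0.056700 eV.
Eᵢ/kT = 0, 0.75309, 1.2540, 1.5150, 2.0459.
Z = Σ e^(−Eᵢ/kT) = e^(−0) + e^(−0.75309) + e^(−1.2540) + e^(−1.5150) + e^(−2.0459) = 1.0000 + 0.47091 + 0.28536 + 0.21981 + 0.12926 = 2.1053.
⟨E⟩ = 0.035279 eV, ⟨E²⟩ = 0.0026896 eV².
C_V/k_B = (⟨E²⟩ − ⟨E⟩²)/(kT)² = (0.0026896 − 0.0012446)/0.0032149 = 0.449.

0.449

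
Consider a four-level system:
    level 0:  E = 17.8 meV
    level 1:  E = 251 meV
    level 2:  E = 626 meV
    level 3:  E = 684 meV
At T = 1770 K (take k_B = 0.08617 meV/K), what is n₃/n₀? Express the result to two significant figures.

0.013

k_BT = 0.08617 × 1770 K = 152.5 meV.
n₃/n₀ = exp[−(E₃−E₀)/kT] = exp(−(666.2 meV)/(152.5 meV)) = exp(-4.369) = 0.013.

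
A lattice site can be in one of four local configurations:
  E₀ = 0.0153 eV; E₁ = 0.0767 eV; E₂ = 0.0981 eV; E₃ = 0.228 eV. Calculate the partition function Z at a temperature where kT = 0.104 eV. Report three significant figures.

Eᵢ/kT = 0.14712, 0.73750, 0.94327, 2.1923.
Z = Σ e^(−Eᵢ/kT) = e^(−0.14712) + e^(−0.73750) + e^(−0.94327) + e^(−2.1923) = 0.86319 + 0.47831 + 0.38935 + 0.11166 = 1.8425.

Z = 1.84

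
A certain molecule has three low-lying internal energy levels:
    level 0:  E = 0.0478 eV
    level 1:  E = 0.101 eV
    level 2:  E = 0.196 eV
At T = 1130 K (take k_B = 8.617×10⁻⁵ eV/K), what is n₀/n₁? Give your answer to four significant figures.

1.727

k_BT = 8.617×10⁻⁵ × 1130 K = 0.0973721 eV.
n₀/n₁ = exp[−(E₀−E₁)/kT] = exp(−(-0.0532 eV)/(0.0973721 eV)) = exp(0.546358) = 1.727.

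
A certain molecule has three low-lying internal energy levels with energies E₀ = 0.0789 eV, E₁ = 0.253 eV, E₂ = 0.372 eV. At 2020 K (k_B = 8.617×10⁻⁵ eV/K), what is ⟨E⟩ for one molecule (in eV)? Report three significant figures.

0.155 eV

k_BT = 8.617×10⁻⁵ × 2020 K = 0.17406 eV.
Eᵢ/kT = 0.45329, 1.4535, 2.1372.
Z = Σ e^(−Eᵢ/kT) = e^(−0.45329) + e^(−1.4535) + e^(−2.1372) = 0.63553 + 0.23375 + 0.11798 = 0.98726.
⟨E⟩ = Σ Eᵢ e^(−Eᵢ/kT) / Z = (0.0789·0.63553 + 0.253·0.23375 + 0.372·0.11798) / 0.98726 = 0.155 eV.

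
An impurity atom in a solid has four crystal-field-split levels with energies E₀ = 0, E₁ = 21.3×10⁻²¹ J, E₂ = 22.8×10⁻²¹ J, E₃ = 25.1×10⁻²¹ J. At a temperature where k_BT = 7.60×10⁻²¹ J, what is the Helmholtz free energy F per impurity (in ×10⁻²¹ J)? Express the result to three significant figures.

Eᵢ/kT = 0, 2.8026, 3.0000, 3.3026.
Z = Σ e^(−Eᵢ/kT) = e^(−0) + e^(−2.8026) + e^(−3.0000) + e^(−3.3026) = 1.0000 + 0.060652 + 0.049787 + 0.036787 = 1.1472.
F = −kT ln Z = −7.60 × ln(1.1472) = −7.60 × 0.13732 = -1.04 ×10⁻²¹ J.

-1.04 ×10⁻²¹ J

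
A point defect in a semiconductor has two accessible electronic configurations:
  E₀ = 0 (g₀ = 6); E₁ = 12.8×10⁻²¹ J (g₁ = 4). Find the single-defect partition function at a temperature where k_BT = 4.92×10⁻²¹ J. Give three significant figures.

Eᵢ/kT = 0, 2.6016.
Z = Σ gᵢe^(−Eᵢ/kT) = 6·e^(−0) + 4·e^(−2.6016) = 6.0000 + 0.29662 = 6.2966.

Z = 6.30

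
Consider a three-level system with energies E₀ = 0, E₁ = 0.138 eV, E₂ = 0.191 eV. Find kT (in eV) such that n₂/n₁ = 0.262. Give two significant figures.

0.040 eV

n₂/n₁ = exp[−(E₂−E₁)/kT] = 0.262.
⇒ (E₂−E₁)/kT = ln(1/0.262) = ln(3.817) = 1.339.
kT = 0.053 eV / 1.339 = 0.040 eV.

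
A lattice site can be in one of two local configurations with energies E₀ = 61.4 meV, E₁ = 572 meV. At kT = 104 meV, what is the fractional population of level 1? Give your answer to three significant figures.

Eᵢ/kT = 0.59038, 5.5000.
Z = Σ e^(−Eᵢ/kT) = e^(−0.59038) + e^(−5.5000) = 0.55412 + 0.0040868 = 0.55821.
P₁ = e^(−E₁/kT) / Z = 0.0040868/0.55821 = 0.00732.

0.00732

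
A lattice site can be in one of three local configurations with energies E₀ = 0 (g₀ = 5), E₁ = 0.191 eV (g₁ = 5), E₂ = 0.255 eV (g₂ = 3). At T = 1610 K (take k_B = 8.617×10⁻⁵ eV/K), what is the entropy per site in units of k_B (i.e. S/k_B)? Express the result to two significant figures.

k_BT = 8.617×10⁻⁵ × 1610 K = 0.1387 eV.
Eᵢ/kT = 0, 1.377, 1.839.
Z = Σ gᵢe^(−Eᵢ/kT) = 5·e^(−0) + 5·e^(−1.377) + 3·e^(−1.839) = 5.000 + 1.262 + 0.4769 = 6.739.
⟨E⟩ = Σ EᵢPᵢ = 0.05381 eV.
S/k_B = ln Z + ⟨E⟩/kT = ln(6.739) + 0.05381/0.1387 = 1.908 + 0.3880 = 2.3.

2.3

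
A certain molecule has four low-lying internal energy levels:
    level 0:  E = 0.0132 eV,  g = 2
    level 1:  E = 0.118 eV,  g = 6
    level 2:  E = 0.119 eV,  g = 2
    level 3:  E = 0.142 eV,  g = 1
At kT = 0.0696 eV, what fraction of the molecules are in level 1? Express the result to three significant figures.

Eᵢ/kT = 0.18966, 1.6954, 1.7098, 2.0402.
Z = Σ gᵢe^(−Eᵢ/kT) = 2·e^(−0.18966) + 6·e^(−1.6954) + 2·e^(−1.7098) + 1·e^(−2.0402) = 1.6545 + 1.1012 + 0.36180 + 0.13000 = 3.2475.
P₁ = g₁ e^(−E₁/kT) / Z = 1.1012/3.2475 = 0.339.

0.339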